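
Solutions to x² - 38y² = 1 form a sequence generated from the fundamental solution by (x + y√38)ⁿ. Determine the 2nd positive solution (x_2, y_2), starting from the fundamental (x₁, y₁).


Step 1: Find the fundamental solution (x₁, y₁) of x² - 38y² = 1.
  Expand √38 as a continued fraction. a₀ = ⌊√38⌋ = 6; iterate m_{k+1} = d_k·a_k − m_k, d_{k+1} = (38 − m_{k+1}²)/d_k, a_{k+1} = ⌊(a₀ + m_{k+1})/d_{k+1}⌋ (starting m₀ = 0, d₀ = 1), with convergents p_k = a_k·p_{k-1} + p_{k-2}, q_k = a_k·q_{k-1} + q_{k-2} (p₋₁ = 1, q₋₁ = 0):
  k = 0: a₀ = 6; p₀/q₀ = 6/1; p₀² − 38·q₀² = 36 − 38 = -2.
  k = 1: m = 6, d = 2, a = ⌊(6 + 6)/2⌋ = 6; p/q = (6·6 + 1)/(6·1 + 0) = 37/6; p² − 38·q² = 1369 − 1368 = 1.
  The first convergent with p² − 38·q² = 1 gives the fundamental solution (x₁, y₁) = (37, 6).
Step 2: Apply the recurrence (x_{n+1}, y_{n+1}) = (x₁x_n + 38y₁y_n, x₁y_n + y₁x_n) repeatedly.
  From (x_1, y_1) = (37, 6): x_2 = 37·37 + 38·6·6 = 2737; y_2 = 37·6 + 6·37 = 444.
Step 3: Verify x_2² - 38·y_2² = 7491169 - 7491168 = 1 (should be 1). ✓

(x_1, y_1) = (37, 6); (x_2, y_2) = (2737, 444).


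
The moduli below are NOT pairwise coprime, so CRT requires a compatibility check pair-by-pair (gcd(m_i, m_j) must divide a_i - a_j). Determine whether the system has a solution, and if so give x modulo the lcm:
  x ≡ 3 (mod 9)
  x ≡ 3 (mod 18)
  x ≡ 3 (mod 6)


Moduli 9, 18, 6 are not pairwise coprime, so CRT works modulo lcm(m_i) when all pairwise compatibility conditions hold.
Pairwise compatibility: gcd(m_i, m_j) must divide a_i - a_j for every pair.
Merge one congruence at a time:
  Start: x ≡ 3 (mod 9).
  Combine with x ≡ 3 (mod 18): gcd(9, 18) = 9; 3 - 3 = 0, which IS divisible by 9, so compatible.
    Write x = 3 + 9·t and substitute into x ≡ 3 (mod 18): 9·t ≡ 3 − 3 = 0 (mod 18).
    Divide the congruence (and modulus) by g = 9: 1·t ≡ 0 (mod 2).
    So t ≡ 0 (mod 2).
    Then x = 3 + 9·0 = 3, valid modulo lcm(9, 18) = 18: x ≡ 3 (mod 18).
  Combine with x ≡ 3 (mod 6): gcd(18, 6) = 6; 3 - 3 = 0, which IS divisible by 6, so compatible.
    Write x = 3 + 18·t and substitute into x ≡ 3 (mod 6): 18·t ≡ 3 − 3 = 0 (mod 6).
    Divide the congruence (and modulus) by g = 6: 3·t ≡ 0 (mod 1).
    Modulo 1 every t works; take t = 0.
    Then x = 3 + 18·0 = 3, valid modulo lcm(18, 6) = 18: x ≡ 3 (mod 18).
Verify: 3 mod 9 = 3, 3 mod 18 = 3, 3 mod 6 = 3.

x ≡ 3 (mod 18).


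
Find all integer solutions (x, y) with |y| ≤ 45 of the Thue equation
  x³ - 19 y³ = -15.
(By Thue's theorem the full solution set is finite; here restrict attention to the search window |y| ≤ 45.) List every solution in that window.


The equation is x³ - 19y³ = -15. For fixed y, x³ = 19·y³ − 15, so a solution requires the RHS to be a perfect cube.
Strategy: iterate y from -45 to 45, compute RHS = 19·y³ − 15, and check whether it is a (positive or negative) perfect cube.
Check small values of y:
  y = 0: RHS = -15 is not a perfect cube.
  y = 1: RHS = 4 is not a perfect cube.
  y = -1: RHS = -34 is not a perfect cube.
  y = 2: RHS = 137 is not a perfect cube.
  y = -2: RHS = -167 is not a perfect cube.
  y = 3: RHS = 498 is not a perfect cube.
  y = -3: RHS = -528 is not a perfect cube.
Continuing the search up to |y| = 45 finds no solutions either.
No (x, y) in the scanned range satisfies the equation.

No integer solutions with |y| ≤ 45.


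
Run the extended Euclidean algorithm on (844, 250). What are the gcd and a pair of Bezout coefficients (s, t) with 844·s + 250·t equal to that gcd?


Euclidean algorithm on (844, 250) — divide until remainder is 0:
  844 = 3 · 250 + 94
  250 = 2 · 94 + 62
  94 = 1 · 62 + 32
  62 = 1 · 32 + 30
  32 = 1 · 30 + 2
  30 = 15 · 2 + 0
gcd(844, 250) = 2.
Track Bezout coefficients alongside the remainders: start with r₀ = 844 = a·1 + b·0 (s = 1, t = 0) and r₁ = 250 = a·0 + b·1 (s = 0, t = 1); each new remainder r_{k+1} = r_{k-1} − q_k·r_k inherits s_{k+1} = s_{k-1} − q_k·s_k, t_{k+1} = t_{k-1} − q_k·t_k, so r_k = a·s_k + b·t_k at every step:
  q = 3: r = 94, s = 1 − 3·0 = 1, t = 0 − 3·1 = -3  (check: 844·1 + 250·(-3) = 94)
  q = 2: r = 62, s = 0 − 2·1 = -2, t = 1 − 2·(-3) = 7  (check: 844·(-2) + 250·7 = 62)
  q = 1: r = 32, s = 1 − 1·(-2) = 3, t = -3 − 1·7 = -10  (check: 844·3 + 250·(-10) = 32)
  q = 1: r = 30, s = -2 − 1·3 = -5, t = 7 − 1·(-10) = 17  (check: 844·(-5) + 250·17 = 30)
  q = 1: r = 2, s = 3 − 1·(-5) = 8, t = -10 − 1·17 = -27  (check: 844·8 + 250·(-27) = 2)
The row with r = 2 (the gcd) gives the Bezout coefficients s = 8, t = -27.
Result: 844 · (8) + 250 · (-27) = 2.

gcd(844, 250) = 2; s = 8, t = -27 (check: 844·8 + 250·(-27) = 2).


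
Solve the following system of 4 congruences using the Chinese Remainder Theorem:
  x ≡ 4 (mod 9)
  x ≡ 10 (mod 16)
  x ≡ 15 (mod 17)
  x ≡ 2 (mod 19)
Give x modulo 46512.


Product of moduli M = 9 · 16 · 17 · 19 = 46512.
Merge one congruence at a time:
  Start: x ≡ 4 (mod 9).
  Combine with x ≡ 10 (mod 16); new modulus lcm = 144.
    Write x = 4 + 9·t and substitute into x ≡ 10 (mod 16): 9·t ≡ 10 − 4 = 6 (mod 16).
    The inverse of 9 mod 16 is 9 (since 9·9 = 81 = 5·16 + 1), so t ≡ 9·6 = 54 ≡ 6 (mod 16).
    Then x = 4 + 9·6 = 58, valid modulo lcm(9, 16) = 144: x ≡ 58 (mod 144).
  Combine with x ≡ 15 (mod 17); new modulus lcm = 2448.
    Write x = 58 + 144·t and substitute into x ≡ 15 (mod 17): 144·t ≡ 15 − 58 = -43 (mod 17).
    Reduce coefficients mod 17: 8·t ≡ 8 (mod 17).
    The inverse of 8 mod 17 is 15 (since 8·15 = 120 = 7·17 + 1), so t ≡ 15·8 = 120 ≡ 1 (mod 17).
    Then x = 58 + 144·1 = 202, valid modulo lcm(144, 17) = 2448: x ≡ 202 (mod 2448).
  Combine with x ≡ 2 (mod 19); new modulus lcm = 46512.
    Write x = 202 + 2448·t and substitute into x ≡ 2 (mod 19): 2448·t ≡ 2 − 202 = -200 (mod 19).
    Reduce coefficients mod 19: 16·t ≡ 9 (mod 19).
    The inverse of 16 mod 19 is 6 (since 16·6 = 96 = 5·19 + 1), so t ≡ 6·9 = 54 ≡ 16 (mod 19).
    Then x = 202 + 2448·16 = 39370, valid modulo lcm(2448, 19) = 46512: x ≡ 39370 (mod 46512).
Verify against each original: 39370 mod 9 = 4, 39370 mod 16 = 10, 39370 mod 17 = 15, 39370 mod 19 = 2.

x ≡ 39370 (mod 46512).


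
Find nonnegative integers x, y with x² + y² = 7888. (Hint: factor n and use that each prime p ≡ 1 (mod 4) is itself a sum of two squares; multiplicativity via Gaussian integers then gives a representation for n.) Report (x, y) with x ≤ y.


Step 1: Factor n = 7888 = 2^4 · 17 · 29.
Step 2: Check the mod-4 condition on each prime factor: 2 = 2 (special); 17 ≡ 1 (mod 4), exponent 1; 29 ≡ 1 (mod 4), exponent 1.
All primes ≡ 3 (mod 4) appear to even exponent (or don't appear), so by the two-squares theorem n IS expressible as a sum of two squares.
Step 3: Build a representation. Group n = k² · m with k = 4 and m = 17 · 29 = 493 (a product of primes ≡ 1 (mod 4)); a representation of m scales to one of n via (k·x)² + (k·y)² = k²(x² + y²). Each prime p ≡ 1 (mod 4) is itself a sum of two squares; find a² by testing p − a² for a perfect square:
  17: 17 − 1² = 16 = 4² ⇒ 17 = 1² + 4².
  29: 29 − 1² = 28, 29 − 2² = 25 = 5² ⇒ 29 = 2² + 5².
  Combine using the Brahmagupta–Fibonacci identity (a² + b²)(c² + d²) = (ac − bd)² + (ad + bc)² = (ac + bd)² + (ad − bc)²:
  17 · 29 = 493: from (1² + 4²)(2² + 5²), take (1·2 − 4·5, 1·5 + 4·2) = (2 − 20, 5 + 8) = (-18, 13); dropping signs (only squares matter) gives (18, 13); check 18² + 13² = 324 + 169 = 493 ✓.
  Scale by k = 4: (4·18, 4·13) = (72, 52).
Step 4: Order so x ≤ y and verify: 52² + 72² = 2704 + 5184 = 7888 = n. ✓

n = 7888 = 52² + 72² (one valid representation with x ≤ y).


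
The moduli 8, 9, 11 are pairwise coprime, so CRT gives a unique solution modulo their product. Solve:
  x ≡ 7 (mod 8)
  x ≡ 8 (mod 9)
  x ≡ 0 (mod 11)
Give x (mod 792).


Moduli 8, 9, 11 are pairwise coprime; by CRT there is a unique solution modulo M = 8 · 9 · 11 = 792.
Solve pairwise, accumulating the modulus:
  Start with x ≡ 7 (mod 8).
  Combine with x ≡ 8 (mod 9): since gcd(8, 9) = 1, we get a unique residue mod 72.
    Write x = 7 + 8·t and substitute into x ≡ 8 (mod 9): 8·t ≡ 8 − 7 = 1 (mod 9).
    The inverse of 8 mod 9 is 8 (since 8·8 = 64 = 7·9 + 1), so t ≡ 8·1 = 8 ≡ 8 (mod 9).
    Then x = 7 + 8·8 = 71, valid modulo lcm(8, 9) = 72: x ≡ 71 (mod 72).
  Combine with x ≡ 0 (mod 11): since gcd(72, 11) = 1, we get a unique residue mod 792.
    Write x = 71 + 72·t and substitute into x ≡ 0 (mod 11): 72·t ≡ 0 − 71 = -71 (mod 11).
    Reduce coefficients mod 11: 6·t ≡ 6 (mod 11).
    The inverse of 6 mod 11 is 2 (since 6·2 = 12 = 1·11 + 1), so t ≡ 2·6 = 12 ≡ 1 (mod 11).
    Then x = 71 + 72·1 = 143, valid modulo lcm(72, 11) = 792: x ≡ 143 (mod 792).
Verify: 143 mod 8 = 7 ✓, 143 mod 9 = 8 ✓, 143 mod 11 = 0 ✓.

x ≡ 143 (mod 792).


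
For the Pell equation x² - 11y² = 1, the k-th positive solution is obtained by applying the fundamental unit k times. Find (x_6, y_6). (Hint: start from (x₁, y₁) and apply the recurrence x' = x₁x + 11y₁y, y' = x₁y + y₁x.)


Step 1: Find the fundamental solution (x₁, y₁) of x² - 11y² = 1.
  Expand √11 as a continued fraction. a₀ = ⌊√11⌋ = 3; iterate m_{k+1} = d_k·a_k − m_k, d_{k+1} = (11 − m_{k+1}²)/d_k, a_{k+1} = ⌊(a₀ + m_{k+1})/d_{k+1}⌋ (starting m₀ = 0, d₀ = 1), with convergents p_k = a_k·p_{k-1} + p_{k-2}, q_k = a_k·q_{k-1} + q_{k-2} (p₋₁ = 1, q₋₁ = 0):
  k = 0: a₀ = 3; p₀/q₀ = 3/1; p₀² − 11·q₀² = 9 − 11 = -2.
  k = 1: m = 3, d = 2, a = ⌊(3 + 3)/2⌋ = 3; p/q = (3·3 + 1)/(3·1 + 0) = 10/3; p² − 11·q² = 100 − 99 = 1.
  The first convergent with p² − 11·q² = 1 gives the fundamental solution (x₁, y₁) = (10, 3).
Step 2: Apply the recurrence (x_{n+1}, y_{n+1}) = (x₁x_n + 11y₁y_n, x₁y_n + y₁x_n) repeatedly.
  From (x_1, y_1) = (10, 3): x_2 = 10·10 + 11·3·3 = 199; y_2 = 10·3 + 3·10 = 60.
  From (x_2, y_2) = (199, 60): x_3 = 10·199 + 11·3·60 = 3970; y_3 = 10·60 + 3·199 = 1197.
  From (x_3, y_3) = (3970, 1197): x_4 = 10·3970 + 11·3·1197 = 79201; y_4 = 10·1197 + 3·3970 = 23880.
  From (x_4, y_4) = (79201, 23880): x_5 = 10·79201 + 11·3·23880 = 1580050; y_5 = 10·23880 + 3·79201 = 476403.
  From (x_5, y_5) = (1580050, 476403): x_6 = 10·1580050 + 11·3·476403 = 31521799; y_6 = 10·476403 + 3·1580050 = 9504180.
Step 3: Verify x_6² - 11·y_6² = 993623812196401 - 993623812196400 = 1 (should be 1). ✓

(x_1, y_1) = (10, 3); (x_6, y_6) = (31521799, 9504180).


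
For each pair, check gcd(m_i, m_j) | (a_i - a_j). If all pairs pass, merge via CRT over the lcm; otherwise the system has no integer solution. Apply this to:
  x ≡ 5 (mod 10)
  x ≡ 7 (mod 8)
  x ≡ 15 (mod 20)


Moduli 10, 8, 20 are not pairwise coprime, so CRT works modulo lcm(m_i) when all pairwise compatibility conditions hold.
Pairwise compatibility: gcd(m_i, m_j) must divide a_i - a_j for every pair.
Merge one congruence at a time:
  Start: x ≡ 5 (mod 10).
  Combine with x ≡ 7 (mod 8): gcd(10, 8) = 2; 7 - 5 = 2, which IS divisible by 2, so compatible.
    Write x = 5 + 10·t and substitute into x ≡ 7 (mod 8): 10·t ≡ 7 − 5 = 2 (mod 8).
    Divide the congruence (and modulus) by g = 2: 5·t ≡ 1 (mod 4).
    Reduce coefficients mod 4: 1·t ≡ 1 (mod 4).
    So t ≡ 1 (mod 4).
    Then x = 5 + 10·1 = 15, valid modulo lcm(10, 8) = 40: x ≡ 15 (mod 40).
  Combine with x ≡ 15 (mod 20): gcd(40, 20) = 20; 15 - 15 = 0, which IS divisible by 20, so compatible.
    Write x = 15 + 40·t and substitute into x ≡ 15 (mod 20): 40·t ≡ 15 − 15 = 0 (mod 20).
    Divide the congruence (and modulus) by g = 20: 2·t ≡ 0 (mod 1).
    Modulo 1 every t works; take t = 0.
    Then x = 15 + 40·0 = 15, valid modulo lcm(40, 20) = 40: x ≡ 15 (mod 40).
Verify: 15 mod 10 = 5, 15 mod 8 = 7, 15 mod 20 = 15.

x ≡ 15 (mod 40).


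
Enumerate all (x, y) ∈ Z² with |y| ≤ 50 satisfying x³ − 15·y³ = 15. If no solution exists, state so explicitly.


The equation is x³ - 15y³ = 15. For fixed y, x³ = 15·y³ + 15, so a solution requires the RHS to be a perfect cube.
Strategy: iterate y from -50 to 50, compute RHS = 15·y³ + 15, and check whether it is a (positive or negative) perfect cube.
Check small values of y:
  y = 0: RHS = 15 is not a perfect cube.
  y = 1: RHS = 30 is not a perfect cube.
  y = -1: RHS = 0 = (0)³ ⇒ x = 0 works.
  y = 2: RHS = 135 is not a perfect cube.
  y = -2: RHS = -105 is not a perfect cube.
  y = 3: RHS = 420 is not a perfect cube.
  y = -3: RHS = -390 is not a perfect cube.
Continuing the search up to |y| = 50 finds no further solutions beyond those listed.
Collected solutions: (0, -1).

Solutions (with |y| ≤ 50): (0, -1).


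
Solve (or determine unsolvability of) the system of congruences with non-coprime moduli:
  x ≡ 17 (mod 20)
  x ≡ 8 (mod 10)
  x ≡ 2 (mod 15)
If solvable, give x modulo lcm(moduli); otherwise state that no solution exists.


Moduli 20, 10, 15 are not pairwise coprime, so CRT works modulo lcm(m_i) when all pairwise compatibility conditions hold.
Pairwise compatibility: gcd(m_i, m_j) must divide a_i - a_j for every pair.
Merge one congruence at a time:
  Start: x ≡ 17 (mod 20).
  Combine with x ≡ 8 (mod 10): gcd(20, 10) = 10, and 8 - 17 = -9 is NOT divisible by 10.
    ⇒ system is inconsistent (no integer solution).

No solution (the system is inconsistent).


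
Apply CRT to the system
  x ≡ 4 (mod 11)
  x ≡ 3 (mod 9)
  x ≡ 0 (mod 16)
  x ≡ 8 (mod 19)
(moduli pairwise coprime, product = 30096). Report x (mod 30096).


Product of moduli M = 11 · 9 · 16 · 19 = 30096.
Merge one congruence at a time:
  Start: x ≡ 4 (mod 11).
  Combine with x ≡ 3 (mod 9); new modulus lcm = 99.
    Write x = 4 + 11·t and substitute into x ≡ 3 (mod 9): 11·t ≡ 3 − 4 = -1 (mod 9).
    Reduce coefficients mod 9: 2·t ≡ 8 (mod 9).
    The inverse of 2 mod 9 is 5 (since 2·5 = 10 = 1·9 + 1), so t ≡ 5·8 = 40 ≡ 4 (mod 9).
    Then x = 4 + 11·4 = 48, valid modulo lcm(11, 9) = 99: x ≡ 48 (mod 99).
  Combine with x ≡ 0 (mod 16); new modulus lcm = 1584.
    Write x = 48 + 99·t and substitute into x ≡ 0 (mod 16): 99·t ≡ 0 − 48 = -48 (mod 16).
    Reduce coefficients mod 16: 3·t ≡ 0 (mod 16).
    The inverse of 3 mod 16 is 11 (since 3·11 = 33 = 2·16 + 1), so t ≡ 11·0 = 0 ≡ 0 (mod 16).
    Then x = 48 + 99·0 = 48, valid modulo lcm(99, 16) = 1584: x ≡ 48 (mod 1584).
  Combine with x ≡ 8 (mod 19); new modulus lcm = 30096.
    Write x = 48 + 1584·t and substitute into x ≡ 8 (mod 19): 1584·t ≡ 8 − 48 = -40 (mod 19).
    Reduce coefficients mod 19: 7·t ≡ 17 (mod 19).
    The inverse of 7 mod 19 is 11 (since 7·11 = 77 = 4·19 + 1), so t ≡ 11·17 = 187 ≡ 16 (mod 19).
    Then x = 48 + 1584·16 = 25392, valid modulo lcm(1584, 19) = 30096: x ≡ 25392 (mod 30096).
Verify against each original: 25392 mod 11 = 4, 25392 mod 9 = 3, 25392 mod 16 = 0, 25392 mod 19 = 8.

x ≡ 25392 (mod 30096).


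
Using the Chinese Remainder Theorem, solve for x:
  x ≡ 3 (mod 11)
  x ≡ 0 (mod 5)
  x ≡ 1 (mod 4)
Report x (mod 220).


Moduli 11, 5, 4 are pairwise coprime; by CRT there is a unique solution modulo M = 11 · 5 · 4 = 220.
Solve pairwise, accumulating the modulus:
  Start with x ≡ 3 (mod 11).
  Combine with x ≡ 0 (mod 5): since gcd(11, 5) = 1, we get a unique residue mod 55.
    Write x = 3 + 11·t and substitute into x ≡ 0 (mod 5): 11·t ≡ 0 − 3 = -3 (mod 5).
    Reduce coefficients mod 5: 1·t ≡ 2 (mod 5).
    So t ≡ 2 (mod 5).
    Then x = 3 + 11·2 = 25, valid modulo lcm(11, 5) = 55: x ≡ 25 (mod 55).
  Combine with x ≡ 1 (mod 4): since gcd(55, 4) = 1, we get a unique residue mod 220.
    Write x = 25 + 55·t and substitute into x ≡ 1 (mod 4): 55·t ≡ 1 − 25 = -24 (mod 4).
    Reduce coefficients mod 4: 3·t ≡ 0 (mod 4).
    The inverse of 3 mod 4 is 3 (since 3·3 = 9 = 2·4 + 1), so t ≡ 3·0 = 0 ≡ 0 (mod 4).
    Then x = 25 + 55·0 = 25, valid modulo lcm(55, 4) = 220: x ≡ 25 (mod 220).
Verify: 25 mod 11 = 3 ✓, 25 mod 5 = 0 ✓, 25 mod 4 = 1 ✓.

x ≡ 25 (mod 220).


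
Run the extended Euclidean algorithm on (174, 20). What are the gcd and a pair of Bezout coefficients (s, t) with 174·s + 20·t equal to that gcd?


Euclidean algorithm on (174, 20) — divide until remainder is 0:
  174 = 8 · 20 + 14
  20 = 1 · 14 + 6
  14 = 2 · 6 + 2
  6 = 3 · 2 + 0
gcd(174, 20) = 2.
Track Bezout coefficients alongside the remainders: start with r₀ = 174 = a·1 + b·0 (s = 1, t = 0) and r₁ = 20 = a·0 + b·1 (s = 0, t = 1); each new remainder r_{k+1} = r_{k-1} − q_k·r_k inherits s_{k+1} = s_{k-1} − q_k·s_k, t_{k+1} = t_{k-1} − q_k·t_k, so r_k = a·s_k + b·t_k at every step:
  q = 8: r = 14, s = 1 − 8·0 = 1, t = 0 − 8·1 = -8  (check: 174·1 + 20·(-8) = 14)
  q = 1: r = 6, s = 0 − 1·1 = -1, t = 1 − 1·(-8) = 9  (check: 174·(-1) + 20·9 = 6)
  q = 2: r = 2, s = 1 − 2·(-1) = 3, t = -8 − 2·9 = -26  (check: 174·3 + 20·(-26) = 2)
The row with r = 2 (the gcd) gives the Bezout coefficients s = 3, t = -26.
Result: 174 · (3) + 20 · (-26) = 2.

gcd(174, 20) = 2; s = 3, t = -26 (check: 174·3 + 20·(-26) = 2).


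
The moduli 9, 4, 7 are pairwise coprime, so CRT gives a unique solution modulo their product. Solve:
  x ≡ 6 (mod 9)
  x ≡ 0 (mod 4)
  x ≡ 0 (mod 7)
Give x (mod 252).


Moduli 9, 4, 7 are pairwise coprime; by CRT there is a unique solution modulo M = 9 · 4 · 7 = 252.
Solve pairwise, accumulating the modulus:
  Start with x ≡ 6 (mod 9).
  Combine with x ≡ 0 (mod 4): since gcd(9, 4) = 1, we get a unique residue mod 36.
    Write x = 6 + 9·t and substitute into x ≡ 0 (mod 4): 9·t ≡ 0 − 6 = -6 (mod 4).
    Reduce coefficients mod 4: 1·t ≡ 2 (mod 4).
    So t ≡ 2 (mod 4).
    Then x = 6 + 9·2 = 24, valid modulo lcm(9, 4) = 36: x ≡ 24 (mod 36).
  Combine with x ≡ 0 (mod 7): since gcd(36, 7) = 1, we get a unique residue mod 252.
    Write x = 24 + 36·t and substitute into x ≡ 0 (mod 7): 36·t ≡ 0 − 24 = -24 (mod 7).
    Reduce coefficients mod 7: 1·t ≡ 4 (mod 7).
    So t ≡ 4 (mod 7).
    Then x = 24 + 36·4 = 168, valid modulo lcm(36, 7) = 252: x ≡ 168 (mod 252).
Verify: 168 mod 9 = 6 ✓, 168 mod 4 = 0 ✓, 168 mod 7 = 0 ✓.

x ≡ 168 (mod 252).


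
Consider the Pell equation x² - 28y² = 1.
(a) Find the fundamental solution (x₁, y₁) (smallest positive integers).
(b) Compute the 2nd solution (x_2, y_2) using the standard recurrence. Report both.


Step 1: Find the fundamental solution (x₁, y₁) of x² - 28y² = 1.
  Expand √28 as a continued fraction. a₀ = ⌊√28⌋ = 5; iterate m_{k+1} = d_k·a_k − m_k, d_{k+1} = (28 − m_{k+1}²)/d_k, a_{k+1} = ⌊(a₀ + m_{k+1})/d_{k+1}⌋ (starting m₀ = 0, d₀ = 1), with convergents p_k = a_k·p_{k-1} + p_{k-2}, q_k = a_k·q_{k-1} + q_{k-2} (p₋₁ = 1, q₋₁ = 0):
  k = 0: a₀ = 5; p₀/q₀ = 5/1; p₀² − 28·q₀² = 25 − 28 = -3.
  k = 1: m = 5, d = 3, a = ⌊(5 + 5)/3⌋ = 3; p/q = (3·5 + 1)/(3·1 + 0) = 16/3; p² − 28·q² = 256 − 252 = 4.
  k = 2: m = 4, d = 4, a = ⌊(5 + 4)/4⌋ = 2; p/q = (2·16 + 5)/(2·3 + 1) = 37/7; p² − 28·q² = 1369 − 1372 = -3.
  k = 3: m = 4, d = 3, a = ⌊(5 + 4)/3⌋ = 3; p/q = (3·37 + 16)/(3·7 + 3) = 127/24; p² − 28·q² = 16129 − 16128 = 1.
  The first convergent with p² − 28·q² = 1 gives the fundamental solution (x₁, y₁) = (127, 24).
Step 2: Apply the recurrence (x_{n+1}, y_{n+1}) = (x₁x_n + 28y₁y_n, x₁y_n + y₁x_n) repeatedly.
  From (x_1, y_1) = (127, 24): x_2 = 127·127 + 28·24·24 = 32257; y_2 = 127·24 + 24·127 = 6096.
Step 3: Verify x_2² - 28·y_2² = 1040514049 - 1040514048 = 1 (should be 1). ✓

(x_1, y_1) = (127, 24); (x_2, y_2) = (32257, 6096).


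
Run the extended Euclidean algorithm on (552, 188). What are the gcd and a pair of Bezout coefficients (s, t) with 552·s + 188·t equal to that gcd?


Euclidean algorithm on (552, 188) — divide until remainder is 0:
  552 = 2 · 188 + 176
  188 = 1 · 176 + 12
  176 = 14 · 12 + 8
  12 = 1 · 8 + 4
  8 = 2 · 4 + 0
gcd(552, 188) = 4.
Track Bezout coefficients alongside the remainders: start with r₀ = 552 = a·1 + b·0 (s = 1, t = 0) and r₁ = 188 = a·0 + b·1 (s = 0, t = 1); each new remainder r_{k+1} = r_{k-1} − q_k·r_k inherits s_{k+1} = s_{k-1} − q_k·s_k, t_{k+1} = t_{k-1} − q_k·t_k, so r_k = a·s_k + b·t_k at every step:
  q = 2: r = 176, s = 1 − 2·0 = 1, t = 0 − 2·1 = -2  (check: 552·1 + 188·(-2) = 176)
  q = 1: r = 12, s = 0 − 1·1 = -1, t = 1 − 1·(-2) = 3  (check: 552·(-1) + 188·3 = 12)
  q = 14: r = 8, s = 1 − 14·(-1) = 15, t = -2 − 14·3 = -44  (check: 552·15 + 188·(-44) = 8)
  q = 1: r = 4, s = -1 − 1·15 = -16, t = 3 − 1·(-44) = 47  (check: 552·(-16) + 188·47 = 4)
The row with r = 4 (the gcd) gives the Bezout coefficients s = -16, t = 47.
Result: 552 · (-16) + 188 · (47) = 4.

gcd(552, 188) = 4; s = -16, t = 47 (check: 552·(-16) + 188·47 = 4).


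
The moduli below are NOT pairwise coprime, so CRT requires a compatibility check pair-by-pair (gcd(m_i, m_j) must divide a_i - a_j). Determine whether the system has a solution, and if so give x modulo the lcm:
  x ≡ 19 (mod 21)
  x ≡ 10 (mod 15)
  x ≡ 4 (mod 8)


Moduli 21, 15, 8 are not pairwise coprime, so CRT works modulo lcm(m_i) when all pairwise compatibility conditions hold.
Pairwise compatibility: gcd(m_i, m_j) must divide a_i - a_j for every pair.
Merge one congruence at a time:
  Start: x ≡ 19 (mod 21).
  Combine with x ≡ 10 (mod 15): gcd(21, 15) = 3; 10 - 19 = -9, which IS divisible by 3, so compatible.
    Write x = 19 + 21·t and substitute into x ≡ 10 (mod 15): 21·t ≡ 10 − 19 = -9 (mod 15).
    Divide the congruence (and modulus) by g = 3: 7·t ≡ -3 (mod 5).
    Reduce coefficients mod 5: 2·t ≡ 2 (mod 5).
    The inverse of 2 mod 5 is 3 (since 2·3 = 6 = 1·5 + 1), so t ≡ 3·2 = 6 ≡ 1 (mod 5).
    Then x = 19 + 21·1 = 40, valid modulo lcm(21, 15) = 105: x ≡ 40 (mod 105).
  Combine with x ≡ 4 (mod 8): gcd(105, 8) = 1; 4 - 40 = -36, which IS divisible by 1, so compatible.
    Write x = 40 + 105·t and substitute into x ≡ 4 (mod 8): 105·t ≡ 4 − 40 = -36 (mod 8).
    Reduce coefficients mod 8: 1·t ≡ 4 (mod 8).
    So t ≡ 4 (mod 8).
    Then x = 40 + 105·4 = 460, valid modulo lcm(105, 8) = 840: x ≡ 460 (mod 840).
Verify: 460 mod 21 = 19, 460 mod 15 = 10, 460 mod 8 = 4.

x ≡ 460 (mod 840).


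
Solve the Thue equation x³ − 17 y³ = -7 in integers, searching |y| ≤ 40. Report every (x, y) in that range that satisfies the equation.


The equation is x³ - 17y³ = -7. For fixed y, x³ = 17·y³ − 7, so a solution requires the RHS to be a perfect cube.
Strategy: iterate y from -40 to 40, compute RHS = 17·y³ − 7, and check whether it is a (positive or negative) perfect cube.
Check small values of y:
  y = 0: RHS = -7 is not a perfect cube.
  y = 1: RHS = 10 is not a perfect cube.
  y = -1: RHS = -24 is not a perfect cube.
  y = 2: RHS = 129 is not a perfect cube.
  y = -2: RHS = -143 is not a perfect cube.
  y = 3: RHS = 452 is not a perfect cube.
  y = -3: RHS = -466 is not a perfect cube.
Continuing the search up to |y| = 40 finds no solutions either.
No (x, y) in the scanned range satisfies the equation.

No integer solutions with |y| ≤ 40.


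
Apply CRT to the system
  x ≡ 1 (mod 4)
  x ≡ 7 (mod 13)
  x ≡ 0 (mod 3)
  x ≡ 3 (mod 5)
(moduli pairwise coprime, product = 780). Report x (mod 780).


Product of moduli M = 4 · 13 · 3 · 5 = 780.
Merge one congruence at a time:
  Start: x ≡ 1 (mod 4).
  Combine with x ≡ 7 (mod 13); new modulus lcm = 52.
    Write x = 1 + 4·t and substitute into x ≡ 7 (mod 13): 4·t ≡ 7 − 1 = 6 (mod 13).
    The inverse of 4 mod 13 is 10 (since 4·10 = 40 = 3·13 + 1), so t ≡ 10·6 = 60 ≡ 8 (mod 13).
    Then x = 1 + 4·8 = 33, valid modulo lcm(4, 13) = 52: x ≡ 33 (mod 52).
  Combine with x ≡ 0 (mod 3); new modulus lcm = 156.
    Write x = 33 + 52·t and substitute into x ≡ 0 (mod 3): 52·t ≡ 0 − 33 = -33 (mod 3).
    Reduce coefficients mod 3: 1·t ≡ 0 (mod 3).
    So t ≡ 0 (mod 3).
    Then x = 33 + 52·0 = 33, valid modulo lcm(52, 3) = 156: x ≡ 33 (mod 156).
  Combine with x ≡ 3 (mod 5); new modulus lcm = 780.
    Write x = 33 + 156·t and substitute into x ≡ 3 (mod 5): 156·t ≡ 3 − 33 = -30 (mod 5).
    Reduce coefficients mod 5: 1·t ≡ 0 (mod 5).
    So t ≡ 0 (mod 5).
    Then x = 33 + 156·0 = 33, valid modulo lcm(156, 5) = 780: x ≡ 33 (mod 780).
Verify against each original: 33 mod 4 = 1, 33 mod 13 = 7, 33 mod 3 = 0, 33 mod 5 = 3.

x ≡ 33 (mod 780).


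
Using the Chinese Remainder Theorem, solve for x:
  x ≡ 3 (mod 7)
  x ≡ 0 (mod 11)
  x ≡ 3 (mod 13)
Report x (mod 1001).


Moduli 7, 11, 13 are pairwise coprime; by CRT there is a unique solution modulo M = 7 · 11 · 13 = 1001.
Solve pairwise, accumulating the modulus:
  Start with x ≡ 3 (mod 7).
  Combine with x ≡ 0 (mod 11): since gcd(7, 11) = 1, we get a unique residue mod 77.
    Write x = 3 + 7·t and substitute into x ≡ 0 (mod 11): 7·t ≡ 0 − 3 = -3 (mod 11).
    Reduce coefficients mod 11: 7·t ≡ 8 (mod 11).
    The inverse of 7 mod 11 is 8 (since 7·8 = 56 = 5·11 + 1), so t ≡ 8·8 = 64 ≡ 9 (mod 11).
    Then x = 3 + 7·9 = 66, valid modulo lcm(7, 11) = 77: x ≡ 66 (mod 77).
  Combine with x ≡ 3 (mod 13): since gcd(77, 13) = 1, we get a unique residue mod 1001.
    Write x = 66 + 77·t and substitute into x ≡ 3 (mod 13): 77·t ≡ 3 − 66 = -63 (mod 13).
    Reduce coefficients mod 13: 12·t ≡ 2 (mod 13).
    The inverse of 12 mod 13 is 12 (since 12·12 = 144 = 11·13 + 1), so t ≡ 12·2 = 24 ≡ 11 (mod 13).
    Then x = 66 + 77·11 = 913, valid modulo lcm(77, 13) = 1001: x ≡ 913 (mod 1001).
Verify: 913 mod 7 = 3 ✓, 913 mod 11 = 0 ✓, 913 mod 13 = 3 ✓.

x ≡ 913 (mod 1001).


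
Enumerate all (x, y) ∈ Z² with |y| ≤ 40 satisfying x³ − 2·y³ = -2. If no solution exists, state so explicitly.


The equation is x³ - 2y³ = -2. For fixed y, x³ = 2·y³ − 2, so a solution requires the RHS to be a perfect cube.
Strategy: iterate y from -40 to 40, compute RHS = 2·y³ − 2, and check whether it is a (positive or negative) perfect cube.
Check small values of y:
  y = 0: RHS = -2 is not a perfect cube.
  y = 1: RHS = 0 = (0)³ ⇒ x = 0 works.
  y = -1: RHS = -4 is not a perfect cube.
  y = 2: RHS = 14 is not a perfect cube.
  y = -2: RHS = -18 is not a perfect cube.
  y = 3: RHS = 52 is not a perfect cube.
  y = -3: RHS = -56 is not a perfect cube.
Continuing the search up to |y| = 40 finds no further solutions beyond those listed.
Collected solutions: (0, 1).

Solutions (with |y| ≤ 40): (0, 1).


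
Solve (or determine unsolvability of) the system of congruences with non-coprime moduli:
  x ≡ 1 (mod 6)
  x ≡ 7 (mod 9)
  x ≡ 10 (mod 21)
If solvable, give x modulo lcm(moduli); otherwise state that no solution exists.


Moduli 6, 9, 21 are not pairwise coprime, so CRT works modulo lcm(m_i) when all pairwise compatibility conditions hold.
Pairwise compatibility: gcd(m_i, m_j) must divide a_i - a_j for every pair.
Merge one congruence at a time:
  Start: x ≡ 1 (mod 6).
  Combine with x ≡ 7 (mod 9): gcd(6, 9) = 3; 7 - 1 = 6, which IS divisible by 3, so compatible.
    Write x = 1 + 6·t and substitute into x ≡ 7 (mod 9): 6·t ≡ 7 − 1 = 6 (mod 9).
    Divide the congruence (and modulus) by g = 3: 2·t ≡ 2 (mod 3).
    The inverse of 2 mod 3 is 2 (since 2·2 = 4 = 1·3 + 1), so t ≡ 2·2 = 4 ≡ 1 (mod 3).
    Then x = 1 + 6·1 = 7, valid modulo lcm(6, 9) = 18: x ≡ 7 (mod 18).
  Combine with x ≡ 10 (mod 21): gcd(18, 21) = 3; 10 - 7 = 3, which IS divisible by 3, so compatible.
    Write x = 7 + 18·t and substitute into x ≡ 10 (mod 21): 18·t ≡ 10 − 7 = 3 (mod 21).
    Divide the congruence (and modulus) by g = 3: 6·t ≡ 1 (mod 7).
    The inverse of 6 mod 7 is 6 (since 6·6 = 36 = 5·7 + 1), so t ≡ 6·1 = 6 ≡ 6 (mod 7).
    Then x = 7 + 18·6 = 115, valid modulo lcm(18, 21) = 126: x ≡ 115 (mod 126).
Verify: 115 mod 6 = 1, 115 mod 9 = 7, 115 mod 21 = 10.

x ≡ 115 (mod 126).


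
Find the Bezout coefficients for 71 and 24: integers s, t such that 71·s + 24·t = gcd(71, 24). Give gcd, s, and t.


Euclidean algorithm on (71, 24) — divide until remainder is 0:
  71 = 2 · 24 + 23
  24 = 1 · 23 + 1
  23 = 23 · 1 + 0
gcd(71, 24) = 1.
Track Bezout coefficients alongside the remainders: start with r₀ = 71 = a·1 + b·0 (s = 1, t = 0) and r₁ = 24 = a·0 + b·1 (s = 0, t = 1); each new remainder r_{k+1} = r_{k-1} − q_k·r_k inherits s_{k+1} = s_{k-1} − q_k·s_k, t_{k+1} = t_{k-1} − q_k·t_k, so r_k = a·s_k + b·t_k at every step:
  q = 2: r = 23, s = 1 − 2·0 = 1, t = 0 − 2·1 = -2  (check: 71·1 + 24·(-2) = 23)
  q = 1: r = 1, s = 0 − 1·1 = -1, t = 1 − 1·(-2) = 3  (check: 71·(-1) + 24·3 = 1)
The row with r = 1 (the gcd) gives the Bezout coefficients s = -1, t = 3.
Result: 71 · (-1) + 24 · (3) = 1.

gcd(71, 24) = 1; s = -1, t = 3 (check: 71·(-1) + 24·3 = 1).


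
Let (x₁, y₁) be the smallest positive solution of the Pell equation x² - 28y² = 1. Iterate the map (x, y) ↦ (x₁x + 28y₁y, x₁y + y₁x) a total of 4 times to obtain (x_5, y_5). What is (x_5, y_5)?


Step 1: Find the fundamental solution (x₁, y₁) of x² - 28y² = 1.
  Expand √28 as a continued fraction. a₀ = ⌊√28⌋ = 5; iterate m_{k+1} = d_k·a_k − m_k, d_{k+1} = (28 − m_{k+1}²)/d_k, a_{k+1} = ⌊(a₀ + m_{k+1})/d_{k+1}⌋ (starting m₀ = 0, d₀ = 1), with convergents p_k = a_k·p_{k-1} + p_{k-2}, q_k = a_k·q_{k-1} + q_{k-2} (p₋₁ = 1, q₋₁ = 0):
  k = 0: a₀ = 5; p₀/q₀ = 5/1; p₀² − 28·q₀² = 25 − 28 = -3.
  k = 1: m = 5, d = 3, a = ⌊(5 + 5)/3⌋ = 3; p/q = (3·5 + 1)/(3·1 + 0) = 16/3; p² − 28·q² = 256 − 252 = 4.
  k = 2: m = 4, d = 4, a = ⌊(5 + 4)/4⌋ = 2; p/q = (2·16 + 5)/(2·3 + 1) = 37/7; p² − 28·q² = 1369 − 1372 = -3.
  k = 3: m = 4, d = 3, a = ⌊(5 + 4)/3⌋ = 3; p/q = (3·37 + 16)/(3·7 + 3) = 127/24; p² − 28·q² = 16129 − 16128 = 1.
  The first convergent with p² − 28·q² = 1 gives the fundamental solution (x₁, y₁) = (127, 24).
Step 2: Apply the recurrence (x_{n+1}, y_{n+1}) = (x₁x_n + 28y₁y_n, x₁y_n + y₁x_n) repeatedly.
  From (x_1, y_1) = (127, 24): x_2 = 127·127 + 28·24·24 = 32257; y_2 = 127·24 + 24·127 = 6096.
  From (x_2, y_2) = (32257, 6096): x_3 = 127·32257 + 28·24·6096 = 8193151; y_3 = 127·6096 + 24·32257 = 1548360.
  From (x_3, y_3) = (8193151, 1548360): x_4 = 127·8193151 + 28·24·1548360 = 2081028097; y_4 = 127·1548360 + 24·8193151 = 393277344.
  From (x_4, y_4) = (2081028097, 393277344): x_5 = 127·2081028097 + 28·24·393277344 = 528572943487; y_5 = 127·393277344 + 24·2081028097 = 99890897016.
Step 3: Verify x_5² - 28·y_5² = 279389356586511295719169 - 279389356586511295719168 = 1 (should be 1). ✓

(x_1, y_1) = (127, 24); (x_5, y_5) = (528572943487, 99890897016).


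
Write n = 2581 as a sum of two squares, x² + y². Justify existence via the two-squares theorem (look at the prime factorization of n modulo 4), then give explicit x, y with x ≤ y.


Step 1: Factor n = 2581 = 29 · 89.
Step 2: Check the mod-4 condition on each prime factor: 29 ≡ 1 (mod 4), exponent 1; 89 ≡ 1 (mod 4), exponent 1.
All primes ≡ 3 (mod 4) appear to even exponent (or don't appear), so by the two-squares theorem n IS expressible as a sum of two squares.
Step 3: Build a representation. Here n = 29 · 89 is a product of primes ≡ 1 (mod 4). Each prime p ≡ 1 (mod 4) is itself a sum of two squares; find a² by testing p − a² for a perfect square:
  29: 29 − 1² = 28, 29 − 2² = 25 = 5² ⇒ 29 = 2² + 5².
  89: 89 − 1² = 88, 89 − 2² = 85, 89 − 3² = 80, 89 − 4² = 73, 89 − 5² = 64 = 8² ⇒ 89 = 5² + 8².
  Combine using the Brahmagupta–Fibonacci identity (a² + b²)(c² + d²) = (ac − bd)² + (ad + bc)² = (ac + bd)² + (ad − bc)²:
  29 · 89 = 2581: from (2² + 5²)(5² + 8²), take (2·5 − 5·8, 2·8 + 5·5) = (10 − 40, 16 + 25) = (-30, 41); dropping signs (only squares matter) gives (30, 41); check 30² + 41² = 900 + 1681 = 2581 ✓.
Step 4: Order so x ≤ y and verify: 30² + 41² = 900 + 1681 = 2581 = n. ✓

n = 2581 = 30² + 41² (one valid representation with x ≤ y).


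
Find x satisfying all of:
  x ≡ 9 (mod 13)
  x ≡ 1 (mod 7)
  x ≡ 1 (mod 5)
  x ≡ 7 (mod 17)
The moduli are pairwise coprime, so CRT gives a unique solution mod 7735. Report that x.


Product of moduli M = 13 · 7 · 5 · 17 = 7735.
Merge one congruence at a time:
  Start: x ≡ 9 (mod 13).
  Combine with x ≡ 1 (mod 7); new modulus lcm = 91.
    Write x = 9 + 13·t and substitute into x ≡ 1 (mod 7): 13·t ≡ 1 − 9 = -8 (mod 7).
    Reduce coefficients mod 7: 6·t ≡ 6 (mod 7).
    The inverse of 6 mod 7 is 6 (since 6·6 = 36 = 5·7 + 1), so t ≡ 6·6 = 36 ≡ 1 (mod 7).
    Then x = 9 + 13·1 = 22, valid modulo lcm(13, 7) = 91: x ≡ 22 (mod 91).
  Combine with x ≡ 1 (mod 5); new modulus lcm = 455.
    Write x = 22 + 91·t and substitute into x ≡ 1 (mod 5): 91·t ≡ 1 − 22 = -21 (mod 5).
    Reduce coefficients mod 5: 1·t ≡ 4 (mod 5).
    So t ≡ 4 (mod 5).
    Then x = 22 + 91·4 = 386, valid modulo lcm(91, 5) = 455: x ≡ 386 (mod 455).
  Combine with x ≡ 7 (mod 17); new modulus lcm = 7735.
    Write x = 386 + 455·t and substitute into x ≡ 7 (mod 17): 455·t ≡ 7 − 386 = -379 (mod 17).
    Reduce coefficients mod 17: 13·t ≡ 12 (mod 17).
    The inverse of 13 mod 17 is 4 (since 13·4 = 52 = 3·17 + 1), so t ≡ 4·12 = 48 ≡ 14 (mod 17).
    Then x = 386 + 455·14 = 6756, valid modulo lcm(455, 17) = 7735: x ≡ 6756 (mod 7735).
Verify against each original: 6756 mod 13 = 9, 6756 mod 7 = 1, 6756 mod 5 = 1, 6756 mod 17 = 7.

x ≡ 6756 (mod 7735).


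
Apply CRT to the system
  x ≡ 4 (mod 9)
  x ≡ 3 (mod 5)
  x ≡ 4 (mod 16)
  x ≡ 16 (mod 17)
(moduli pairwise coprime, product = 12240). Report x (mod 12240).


Product of moduli M = 9 · 5 · 16 · 17 = 12240.
Merge one congruence at a time:
  Start: x ≡ 4 (mod 9).
  Combine with x ≡ 3 (mod 5); new modulus lcm = 45.
    Write x = 4 + 9·t and substitute into x ≡ 3 (mod 5): 9·t ≡ 3 − 4 = -1 (mod 5).
    Reduce coefficients mod 5: 4·t ≡ 4 (mod 5).
    The inverse of 4 mod 5 is 4 (since 4·4 = 16 = 3·5 + 1), so t ≡ 4·4 = 16 ≡ 1 (mod 5).
    Then x = 4 + 9·1 = 13, valid modulo lcm(9, 5) = 45: x ≡ 13 (mod 45).
  Combine with x ≡ 4 (mod 16); new modulus lcm = 720.
    Write x = 13 + 45·t and substitute into x ≡ 4 (mod 16): 45·t ≡ 4 − 13 = -9 (mod 16).
    Reduce coefficients mod 16: 13·t ≡ 7 (mod 16).
    The inverse of 13 mod 16 is 5 (since 13·5 = 65 = 4·16 + 1), so t ≡ 5·7 = 35 ≡ 3 (mod 16).
    Then x = 13 + 45·3 = 148, valid modulo lcm(45, 16) = 720: x ≡ 148 (mod 720).
  Combine with x ≡ 16 (mod 17); new modulus lcm = 12240.
    Write x = 148 + 720·t and substitute into x ≡ 16 (mod 17): 720·t ≡ 16 − 148 = -132 (mod 17).
    Reduce coefficients mod 17: 6·t ≡ 4 (mod 17).
    The inverse of 6 mod 17 is 3 (since 6·3 = 18 = 1·17 + 1), so t ≡ 3·4 = 12 ≡ 12 (mod 17).
    Then x = 148 + 720·12 = 8788, valid modulo lcm(720, 17) = 12240: x ≡ 8788 (mod 12240).
Verify against each original: 8788 mod 9 = 4, 8788 mod 5 = 3, 8788 mod 16 = 4, 8788 mod 17 = 16.

x ≡ 8788 (mod 12240).


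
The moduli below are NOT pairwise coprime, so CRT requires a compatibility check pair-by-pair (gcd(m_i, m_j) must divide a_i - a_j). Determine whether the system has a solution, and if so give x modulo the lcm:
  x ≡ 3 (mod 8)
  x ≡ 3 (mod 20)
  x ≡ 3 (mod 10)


Moduli 8, 20, 10 are not pairwise coprime, so CRT works modulo lcm(m_i) when all pairwise compatibility conditions hold.
Pairwise compatibility: gcd(m_i, m_j) must divide a_i - a_j for every pair.
Merge one congruence at a time:
  Start: x ≡ 3 (mod 8).
  Combine with x ≡ 3 (mod 20): gcd(8, 20) = 4; 3 - 3 = 0, which IS divisible by 4, so compatible.
    Write x = 3 + 8·t and substitute into x ≡ 3 (mod 20): 8·t ≡ 3 − 3 = 0 (mod 20).
    Divide the congruence (and modulus) by g = 4: 2·t ≡ 0 (mod 5).
    The inverse of 2 mod 5 is 3 (since 2·3 = 6 = 1·5 + 1), so t ≡ 3·0 = 0 ≡ 0 (mod 5).
    Then x = 3 + 8·0 = 3, valid modulo lcm(8, 20) = 40: x ≡ 3 (mod 40).
  Combine with x ≡ 3 (mod 10): gcd(40, 10) = 10; 3 - 3 = 0, which IS divisible by 10, so compatible.
    Write x = 3 + 40·t and substitute into x ≡ 3 (mod 10): 40·t ≡ 3 − 3 = 0 (mod 10).
    Divide the congruence (and modulus) by g = 10: 4·t ≡ 0 (mod 1).
    Modulo 1 every t works; take t = 0.
    Then x = 3 + 40·0 = 3, valid modulo lcm(40, 10) = 40: x ≡ 3 (mod 40).
Verify: 3 mod 8 = 3, 3 mod 20 = 3, 3 mod 10 = 3.

x ≡ 3 (mod 40).


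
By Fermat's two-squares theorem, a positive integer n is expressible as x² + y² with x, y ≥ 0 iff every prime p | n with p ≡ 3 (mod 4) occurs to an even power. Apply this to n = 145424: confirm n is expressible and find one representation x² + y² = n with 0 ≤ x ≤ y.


Step 1: Factor n = 145424 = 2^4 · 61 · 149.
Step 2: Check the mod-4 condition on each prime factor: 2 = 2 (special); 61 ≡ 1 (mod 4), exponent 1; 149 ≡ 1 (mod 4), exponent 1.
All primes ≡ 3 (mod 4) appear to even exponent (or don't appear), so by the two-squares theorem n IS expressible as a sum of two squares.
Step 3: Build a representation. Group n = k² · m with k = 4 and m = 61 · 149 = 9089 (a product of primes ≡ 1 (mod 4)); a representation of m scales to one of n via (k·x)² + (k·y)² = k²(x² + y²). Each prime p ≡ 1 (mod 4) is itself a sum of two squares; find a² by testing p − a² for a perfect square:
  61: 61 − 1² = 60, 61 − 2² = 57, 61 − 3² = 52, 61 − 4² = 45, 61 − 5² = 36 = 6² ⇒ 61 = 5² + 6².
  149: 149 − 1² = 148, 149 − 2² = 145, 149 − 3² = 140, 149 − 4² = 133, 149 − 5² = 124, 149 − 6² = 113, 149 − 7² = 100 = 10² ⇒ 149 = 7² + 10².
  Combine using the Brahmagupta–Fibonacci identity (a² + b²)(c² + d²) = (ac − bd)² + (ad + bc)² = (ac + bd)² + (ad − bc)²:
  61 · 149 = 9089: from (5² + 6²)(7² + 10²), take (5·7 − 6·10, 5·10 + 6·7) = (35 − 60, 50 + 42) = (-25, 92); dropping signs (only squares matter) gives (25, 92); check 25² + 92² = 625 + 8464 = 9089 ✓.
  Scale by k = 4: (4·25, 4·92) = (100, 368).
Step 4: Order so x ≤ y and verify: 100² + 368² = 10000 + 135424 = 145424 = n. ✓

n = 145424 = 100² + 368² (one valid representation with x ≤ y).


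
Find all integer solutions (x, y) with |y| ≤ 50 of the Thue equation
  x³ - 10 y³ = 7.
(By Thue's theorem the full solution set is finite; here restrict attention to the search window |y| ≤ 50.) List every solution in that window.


The equation is x³ - 10y³ = 7. For fixed y, x³ = 10·y³ + 7, so a solution requires the RHS to be a perfect cube.
Strategy: iterate y from -50 to 50, compute RHS = 10·y³ + 7, and check whether it is a (positive or negative) perfect cube.
Check small values of y:
  y = 0: RHS = 7 is not a perfect cube.
  y = 1: RHS = 17 is not a perfect cube.
  y = -1: RHS = -3 is not a perfect cube.
  y = 2: RHS = 87 is not a perfect cube.
  y = -2: RHS = -73 is not a perfect cube.
  y = 3: RHS = 277 is not a perfect cube.
  y = -3: RHS = -263 is not a perfect cube.
Continuing the search up to |y| = 50 finds no solutions either.
No (x, y) in the scanned range satisfies the equation.

No integer solutions with |y| ≤ 50.


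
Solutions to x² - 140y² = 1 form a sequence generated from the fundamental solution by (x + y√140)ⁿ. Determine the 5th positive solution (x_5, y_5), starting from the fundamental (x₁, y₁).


Step 1: Find the fundamental solution (x₁, y₁) of x² - 140y² = 1.
  Expand √140 as a continued fraction. a₀ = ⌊√140⌋ = 11; iterate m_{k+1} = d_k·a_k − m_k, d_{k+1} = (140 − m_{k+1}²)/d_k, a_{k+1} = ⌊(a₀ + m_{k+1})/d_{k+1}⌋ (starting m₀ = 0, d₀ = 1), with convergents p_k = a_k·p_{k-1} + p_{k-2}, q_k = a_k·q_{k-1} + q_{k-2} (p₋₁ = 1, q₋₁ = 0):
  k = 0: a₀ = 11; p₀/q₀ = 11/1; p₀² − 140·q₀² = 121 − 140 = -19.
  k = 1: m = 11, d = 19, a = ⌊(11 + 11)/19⌋ = 1; p/q = (1·11 + 1)/(1·1 + 0) = 12/1; p² − 140·q² = 144 − 140 = 4.
  k = 2: m = 8, d = 4, a = ⌊(11 + 8)/4⌋ = 4; p/q = (4·12 + 11)/(4·1 + 1) = 59/5; p² − 140·q² = 3481 − 3500 = -19.
  k = 3: m = 8, d = 19, a = ⌊(11 + 8)/19⌋ = 1; p/q = (1·59 + 12)/(1·5 + 1) = 71/6; p² − 140·q² = 5041 − 5040 = 1.
  The first convergent with p² − 140·q² = 1 gives the fundamental solution (x₁, y₁) = (71, 6).
Step 2: Apply the recurrence (x_{n+1}, y_{n+1}) = (x₁x_n + 140y₁y_n, x₁y_n + y₁x_n) repeatedly.
  From (x_1, y_1) = (71, 6): x_2 = 71·71 + 140·6·6 = 10081; y_2 = 71·6 + 6·71 = 852.
  From (x_2, y_2) = (10081, 852): x_3 = 71·10081 + 140·6·852 = 1431431; y_3 = 71·852 + 6·10081 = 120978.
  From (x_3, y_3) = (1431431, 120978): x_4 = 71·1431431 + 140·6·120978 = 203253121; y_4 = 71·120978 + 6·1431431 = 17178024.
  From (x_4, y_4) = (203253121, 17178024): x_5 = 71·203253121 + 140·6·17178024 = 28860511751; y_5 = 71·17178024 + 6·203253121 = 2439158430.
Step 3: Verify x_5² - 140·y_5² = 832929138529609086001 - 832929138529609086000 = 1 (should be 1). ✓

(x_1, y_1) = (71, 6); (x_5, y_5) = (28860511751, 2439158430).
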